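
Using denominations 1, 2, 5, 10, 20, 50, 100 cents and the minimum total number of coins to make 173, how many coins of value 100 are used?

Greedy: take as many of the largest coin as possible, then repeat with the remainder.
173 = 1×100 + 1×50 + 1×20 + 1×2 + 1×1
Count of 100: 1

1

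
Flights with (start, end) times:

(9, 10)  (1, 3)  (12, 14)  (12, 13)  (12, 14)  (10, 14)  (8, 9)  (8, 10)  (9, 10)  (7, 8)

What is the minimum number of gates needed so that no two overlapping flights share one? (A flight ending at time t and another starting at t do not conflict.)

4

Count concurrent intervals with a sweep; the peak is the room count.
starts: [1, 7, 8, 8, 9, 9, 10, 12, 12, 12]
ends:   [3, 8, 9, 10, 10, 10, 13, 14, 14, 14]
s1→1 e3→0 s7→1 e8→0 s8→1 s8→2 e9→1 s9→2 s9→3 e10→2 e10→1 e10→0 s10→1 s12→2 s12→3 s12→4  — peak 4.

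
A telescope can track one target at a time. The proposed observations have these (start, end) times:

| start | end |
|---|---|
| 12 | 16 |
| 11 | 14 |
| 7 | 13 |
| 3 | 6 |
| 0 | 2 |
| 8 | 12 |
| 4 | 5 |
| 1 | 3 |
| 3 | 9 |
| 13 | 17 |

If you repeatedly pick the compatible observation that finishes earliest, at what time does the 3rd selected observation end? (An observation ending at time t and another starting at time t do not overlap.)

12

By end time: (0,2), (1,3), (4,5), (3,6), (3,9), (8,12), (7,13), (11,14), (12,16), (13,17).
Pick (0,2); next start ≥ 2 → (4,5); next start ≥ 5 → (8,12); next start ≥ 12 → (12,16).
Selected: (0,2) (4,5) (8,12) (12,16)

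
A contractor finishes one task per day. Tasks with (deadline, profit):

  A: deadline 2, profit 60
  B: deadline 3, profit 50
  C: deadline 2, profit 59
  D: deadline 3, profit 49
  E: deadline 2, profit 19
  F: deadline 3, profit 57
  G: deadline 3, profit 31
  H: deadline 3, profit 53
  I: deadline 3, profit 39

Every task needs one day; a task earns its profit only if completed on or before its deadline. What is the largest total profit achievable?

Profit order: A=60 C=59 F=57 H=53 B=50 D=49 I=39 G=31 E=19
Assign: A→slot 2, C→slot 1, F→slot 3, H skipped, B skipped, D skipped, I skipped, G skipped, E skipped.
Slots: [1:C] [2:A] [3:F]
Profit = 59 + 60 + 57 = 176

176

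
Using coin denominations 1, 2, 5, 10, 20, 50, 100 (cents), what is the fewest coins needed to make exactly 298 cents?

8

Use the largest denomination that fits, subtract, and repeat.
298 − 2×100→98 − 1×50→48 − 2×20→8 − 1×5→3 − 1×2→1 − 1×1→0
Total coins = 2 + 1 + 2 + 1 + 1 + 1 = 8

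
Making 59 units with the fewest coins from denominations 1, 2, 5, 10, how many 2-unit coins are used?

59 = 5×10 + 1×5 + 2×2
Count of 2: 2

2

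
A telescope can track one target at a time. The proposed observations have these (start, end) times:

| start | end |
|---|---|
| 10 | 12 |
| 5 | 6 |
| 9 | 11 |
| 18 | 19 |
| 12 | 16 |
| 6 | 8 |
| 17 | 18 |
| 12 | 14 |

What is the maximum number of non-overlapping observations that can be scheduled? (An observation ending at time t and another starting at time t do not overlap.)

6

Sorted by end: (5,6)  (6,8)  (9,11)  (10,12)  (12,14)  (12,16)  (17,18)  (18,19)
take (5,6); take (6,8); take (9,11); take (12,14); take (17,18); take (18,19).
Selected 6 observations.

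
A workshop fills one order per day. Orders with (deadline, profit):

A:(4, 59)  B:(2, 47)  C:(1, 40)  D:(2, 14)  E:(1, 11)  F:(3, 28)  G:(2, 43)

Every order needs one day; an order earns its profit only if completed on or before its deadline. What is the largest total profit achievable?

Take jobs in profit order; each goes to the latest open slot no later than its deadline.
Profit order: A=59 B=47 G=43 C=40 F=28 D=14 E=11
Assign: A→slot 4, B→slot 2, G→slot 1, C skipped, F→slot 3, D skipped, E skipped.
Slots: [1:G] [2:B] [3:F] [4:A]
Profit = 43 + 47 + 28 + 59 = 177

177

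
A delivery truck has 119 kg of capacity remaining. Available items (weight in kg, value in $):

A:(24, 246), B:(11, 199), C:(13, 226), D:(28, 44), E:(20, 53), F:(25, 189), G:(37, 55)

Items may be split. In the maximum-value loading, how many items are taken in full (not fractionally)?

5

Sort by value per unit weight and fill in that order.
Order: B (199/11=18.09) > C (226/13=17.38) > A (246/24=10.25) > F (189/25=7.56) > E (53/20=2.65) > D (44/28=1.57) > G (55/37=1.49)
Fill: take B (11 @ 199) → take C (13 @ 226) → take A (24 @ 246) → take F (25 @ 189) → take E (20 @ 53) → take 26/28 of D → 40.86; 119/119 used.
5 item(s) taken whole; one partial (take 26/28 of D).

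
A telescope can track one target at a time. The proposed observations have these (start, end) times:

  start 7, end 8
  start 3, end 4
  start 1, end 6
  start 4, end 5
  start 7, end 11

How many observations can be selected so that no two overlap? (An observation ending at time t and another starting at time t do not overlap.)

By end time: (3,4), (4,5), (1,6), (7,8), (7,11).
Pick (3,4); next start ≥ 4 → (4,5); next start ≥ 5 → (7,8).
Selected 3 observations.

3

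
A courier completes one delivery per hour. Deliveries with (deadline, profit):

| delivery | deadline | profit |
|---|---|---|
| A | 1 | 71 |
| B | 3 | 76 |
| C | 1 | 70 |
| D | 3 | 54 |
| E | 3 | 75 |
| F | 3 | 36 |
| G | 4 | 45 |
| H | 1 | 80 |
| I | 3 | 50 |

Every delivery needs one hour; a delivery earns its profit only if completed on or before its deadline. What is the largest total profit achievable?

276

Sort by profit descending; place each in the latest free slot ≤ its deadline.
Profit order: H=80 B=76 E=75 A=71 C=70 D=54 I=50 G=45 F=36
Assign: H→slot 1, B→slot 3, E→slot 2, A skipped, C skipped, D skipped, I skipped, G→slot 4, F skipped.
Slots: [1:H] [2:E] [3:B] [4:G]
Profit = 80 + 75 + 76 + 45 = 276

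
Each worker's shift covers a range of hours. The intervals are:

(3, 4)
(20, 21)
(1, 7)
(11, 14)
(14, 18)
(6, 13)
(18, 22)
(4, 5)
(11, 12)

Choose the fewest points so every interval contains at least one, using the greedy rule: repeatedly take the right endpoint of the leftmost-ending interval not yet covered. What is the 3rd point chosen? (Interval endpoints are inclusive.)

18

Process intervals by earliest right end; each time one isn't hit yet, stab at its right endpoint.
Sorted: [3,4] [4,5] [1,7] [11,12] [6,13] [11,14] [14,18] [20,21] [18,22]
{[3,4],[4,5],[1,7]} hit by 4; {[11,12],[6,13],[11,14]} hit by 12; {[14,18]} hit by 18; {[20,21],[18,22]} hit by 21.
Points: 4, 12, 18, 21 (4 total).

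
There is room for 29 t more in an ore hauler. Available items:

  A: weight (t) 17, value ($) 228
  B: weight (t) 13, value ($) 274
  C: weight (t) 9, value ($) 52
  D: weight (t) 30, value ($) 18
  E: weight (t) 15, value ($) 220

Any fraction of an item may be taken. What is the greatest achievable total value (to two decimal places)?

Ratios (sorted): B 21.08, E 14.67, A 13.41, C 5.78, D 0.60
take B (13 @ 274); take E (15 @ 220); take 1/17 of A → 13.41. Capacity used 29/29.
Total value = 507.41

507.41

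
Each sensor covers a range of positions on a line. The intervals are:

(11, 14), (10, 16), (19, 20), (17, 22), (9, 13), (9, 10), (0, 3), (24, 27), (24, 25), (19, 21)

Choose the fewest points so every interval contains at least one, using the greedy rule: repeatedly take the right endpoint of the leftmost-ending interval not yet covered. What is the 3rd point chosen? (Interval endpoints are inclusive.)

14

Process intervals by earliest right end; each time one isn't hit yet, stab at its right endpoint.
Sorted: [0,3] [9,10] [9,13] [11,14] [10,16] [19,20] [19,21] [17,22] [24,25] [24,27]
{[0,3]} hit by 3; {[9,10],[9,13]} hit by 10; {[11,14],[10,16]} hit by 14; {[19,20],[19,21],[17,22]} hit by 20; {[24,25],[24,27]} hit by 25.
Points: 3, 10, 14, 20, 25 (5 total).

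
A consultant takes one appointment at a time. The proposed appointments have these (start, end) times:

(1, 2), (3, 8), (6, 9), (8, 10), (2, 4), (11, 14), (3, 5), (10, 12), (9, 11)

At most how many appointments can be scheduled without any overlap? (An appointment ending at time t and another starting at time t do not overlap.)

5

Greedy by earliest finish: after sorting by end time, pick each interval compatible with the last pick.
Sorted by end: (1,2)  (2,4)  (3,5)  (3,8)  (6,9)  (8,10)  (9,11)  (10,12)  (11,14)
take (1,2); take (2,4); take (6,9); skip (8,10); take (9,11); skip (10,12); take (11,14).
Selected 5 appointments.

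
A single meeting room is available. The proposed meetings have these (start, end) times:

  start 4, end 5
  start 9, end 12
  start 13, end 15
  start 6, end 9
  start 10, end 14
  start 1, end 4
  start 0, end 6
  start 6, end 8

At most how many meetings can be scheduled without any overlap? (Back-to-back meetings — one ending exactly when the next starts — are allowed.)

5

Sort by end time and greedily take each interval whose start is ≥ the last chosen end.
By end time: (1,4), (4,5), (0,6), (6,8), (6,9), (9,12), (10,14), (13,15).
Pick (1,4); next start ≥ 4 → (4,5); next start ≥ 5 → (6,8); next start ≥ 8 → (9,12); next start ≥ 12 → (13,15).
Selected 5 meetings.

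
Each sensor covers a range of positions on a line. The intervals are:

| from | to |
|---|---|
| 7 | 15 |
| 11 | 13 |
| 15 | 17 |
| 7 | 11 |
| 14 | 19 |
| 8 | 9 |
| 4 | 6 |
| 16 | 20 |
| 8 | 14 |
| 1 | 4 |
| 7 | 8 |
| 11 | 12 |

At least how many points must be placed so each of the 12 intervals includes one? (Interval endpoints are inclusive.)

4

Process intervals by earliest right end; each time one isn't hit yet, stab at its right endpoint.
Sorted: [1,4] [4,6] [7,8] [8,9] [7,11] [11,12] [11,13] [8,14] [7,15] [15,17] [14,19] [16,20]
{[1,4],[4,6]} hit by 4; {[7,8],[8,9],[7,11]} hit by 8; {[11,12],[11,13],[8,14],[7,15]} hit by 12; {[15,17],[14,19],[16,20]} hit by 17.
Points: 4, 8, 12, 17 (4 total).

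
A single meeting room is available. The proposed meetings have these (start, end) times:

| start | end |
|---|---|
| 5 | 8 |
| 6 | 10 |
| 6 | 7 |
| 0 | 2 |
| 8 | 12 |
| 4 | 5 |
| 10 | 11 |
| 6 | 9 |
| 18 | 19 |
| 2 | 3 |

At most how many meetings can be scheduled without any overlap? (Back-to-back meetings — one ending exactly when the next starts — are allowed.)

Sort by end time and greedily take each interval whose start is ≥ the last chosen end.
Sorted by end: (0,2)  (2,3)  (4,5)  (6,7)  (5,8)  (6,9)  (6,10)  (10,11)  (8,12)  (18,19)
take (0,2); take (2,3); take (4,5); take (6,7); skip (5,8); take (10,11); take (18,19).
Selected 6 meetings.

6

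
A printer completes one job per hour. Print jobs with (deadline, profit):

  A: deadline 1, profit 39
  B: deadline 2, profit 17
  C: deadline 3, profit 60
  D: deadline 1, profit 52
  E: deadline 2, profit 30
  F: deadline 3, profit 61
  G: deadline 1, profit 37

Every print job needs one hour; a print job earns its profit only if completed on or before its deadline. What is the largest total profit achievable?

173

Take jobs in profit order; each goes to the latest open slot no later than its deadline.
By profit: F(d3,61), C(d3,60), D(d1,52), A(d1,39), G(d1,37), E(d2,30), B(d2,17)
F→slot 3; C→slot 2; D→slot 1; A skipped; G skipped; E skipped; B skipped.
Profit = 52 + 60 + 61 = 173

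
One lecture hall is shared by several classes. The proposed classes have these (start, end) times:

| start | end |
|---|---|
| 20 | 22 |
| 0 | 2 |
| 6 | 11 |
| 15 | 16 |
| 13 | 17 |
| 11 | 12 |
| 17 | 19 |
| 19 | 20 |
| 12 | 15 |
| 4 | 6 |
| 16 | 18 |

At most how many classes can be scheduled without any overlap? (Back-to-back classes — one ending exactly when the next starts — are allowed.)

Order by finish time; keep every interval that doesn't clash with the previous kept one.
Sorted by end: (0,2)  (4,6)  (6,11)  (11,12)  (12,15)  (15,16)  (13,17)  (16,18)  (17,19)  (19,20)  (20,22)
take (0,2); take (4,6); take (6,11); take (11,12); take (12,15); take (15,16); skip (13,17); take (16,18); take (19,20); take (20,22).
Selected 9 classes.

9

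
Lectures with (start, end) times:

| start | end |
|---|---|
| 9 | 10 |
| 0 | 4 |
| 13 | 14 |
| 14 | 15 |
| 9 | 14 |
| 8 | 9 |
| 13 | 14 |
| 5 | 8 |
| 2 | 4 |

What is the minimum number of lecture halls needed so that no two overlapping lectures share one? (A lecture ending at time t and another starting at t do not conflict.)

3

Events (time:±→running): 0:+→1 2:+→2 4:-→1 4:-→0 5:+→1 8:-→0 8:+→1 9:-→0 9:+→1 9:+→2 10:-→1 13:+→2 13:+→3 … peak 3.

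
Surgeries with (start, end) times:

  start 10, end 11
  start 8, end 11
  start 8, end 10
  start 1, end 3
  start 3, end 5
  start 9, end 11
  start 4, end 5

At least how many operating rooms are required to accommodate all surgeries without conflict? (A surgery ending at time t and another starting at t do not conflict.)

3

Count concurrent intervals with a sweep; the peak is the room count.
Events (time:±→running): 1:+→1 3:-→0 3:+→1 4:+→2 5:-→1 5:-→0 8:+→1 8:+→2 9:+→3 … peak 3.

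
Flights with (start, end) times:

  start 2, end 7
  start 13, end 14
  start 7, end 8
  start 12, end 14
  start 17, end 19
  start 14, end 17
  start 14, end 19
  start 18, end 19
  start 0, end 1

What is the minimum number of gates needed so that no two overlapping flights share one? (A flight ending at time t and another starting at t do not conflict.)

3

Count concurrent intervals with a sweep; the peak is the room count.
starts: [0, 2, 7, 12, 13, 14, 14, 17, 18]
ends:   [1, 7, 8, 14, 14, 17, 19, 19, 19]
s0→1 e1→0 s2→1 e7→0 s7→1 e8→0 s12→1 s13→2 e14→1 e14→0 s14→1 s14→2 e17→1 s17→2 s18→3  — peak 3.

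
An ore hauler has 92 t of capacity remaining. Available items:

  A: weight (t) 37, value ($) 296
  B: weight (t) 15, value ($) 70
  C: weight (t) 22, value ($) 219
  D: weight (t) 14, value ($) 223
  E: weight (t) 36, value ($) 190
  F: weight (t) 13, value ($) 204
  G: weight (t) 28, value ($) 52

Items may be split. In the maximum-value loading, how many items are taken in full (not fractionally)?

Ratios (sorted): D 15.93, F 15.69, C 9.95, A 8.00, E 5.28, B 4.67, G 1.86
take D (14 @ 223); take F (13 @ 204); take C (22 @ 219); take A (37 @ 296); take 6/36 of E → 31.67. Capacity used 92/92.
4 item(s) taken whole; one partial (take 6/36 of E).

4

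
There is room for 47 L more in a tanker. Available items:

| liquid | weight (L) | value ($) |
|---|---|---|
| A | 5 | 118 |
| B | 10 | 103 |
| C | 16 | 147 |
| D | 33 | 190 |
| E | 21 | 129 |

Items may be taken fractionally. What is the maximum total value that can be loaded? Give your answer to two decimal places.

466.29

Greedy by value/weight ratio, highest first.
Order: A (118/5=23.60) > B (103/10=10.30) > C (147/16=9.19) > E (129/21=6.14) > D (190/33=5.76)
Fill: take A (5 @ 118) → take B (10 @ 103) → take C (16 @ 147) → take 16/21 of E → 98.29; 47/47 used.
Total value = 466.29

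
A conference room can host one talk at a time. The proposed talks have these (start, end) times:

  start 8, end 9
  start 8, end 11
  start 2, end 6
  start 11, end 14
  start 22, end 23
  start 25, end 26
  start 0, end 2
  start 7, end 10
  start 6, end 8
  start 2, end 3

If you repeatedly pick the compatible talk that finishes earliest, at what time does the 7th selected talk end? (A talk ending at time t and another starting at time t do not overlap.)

Greedy by earliest finish: after sorting by end time, pick each interval compatible with the last pick.
Sorted by end: (0,2)  (2,3)  (2,6)  (6,8)  (8,9)  (7,10)  (8,11)  (11,14)  (22,23)  (25,26)
take (0,2); take (2,3); take (6,8); take (8,9); skip (8,11); take (11,14); take (22,23); take (25,26).
Selected: (0,2) (2,3) (6,8) (8,9) (11,14) (22,23) (25,26)

26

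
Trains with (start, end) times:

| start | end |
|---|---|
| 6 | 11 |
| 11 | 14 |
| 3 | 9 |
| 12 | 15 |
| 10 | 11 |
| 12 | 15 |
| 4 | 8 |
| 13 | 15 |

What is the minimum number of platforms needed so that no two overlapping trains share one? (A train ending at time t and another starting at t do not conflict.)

starts: [3, 4, 6, 10, 11, 12, 12, 13]
ends:   [8, 9, 11, 11, 14, 15, 15, 15]
s3→1 s4→2 s6→3 e8→2 e9→1 s10→2 e11→1 e11→0 s11→1 s12→2 s12→3 s13→4  — peak 4.

4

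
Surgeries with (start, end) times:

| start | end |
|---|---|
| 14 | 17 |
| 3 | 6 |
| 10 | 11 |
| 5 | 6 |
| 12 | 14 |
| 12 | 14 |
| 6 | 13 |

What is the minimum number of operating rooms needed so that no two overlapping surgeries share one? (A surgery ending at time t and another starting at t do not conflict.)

Count concurrent intervals with a sweep; the peak is the room count.
Events (time:±→running): 3:+→1 5:+→2 6:-→1 6:-→0 6:+→1 10:+→2 11:-→1 12:+→2 12:+→3 … peak 3.

3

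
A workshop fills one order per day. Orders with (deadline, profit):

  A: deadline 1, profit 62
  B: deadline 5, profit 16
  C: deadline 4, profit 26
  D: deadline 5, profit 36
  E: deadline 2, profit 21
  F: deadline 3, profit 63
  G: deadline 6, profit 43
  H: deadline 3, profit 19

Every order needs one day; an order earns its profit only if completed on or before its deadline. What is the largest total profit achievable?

Take jobs in profit order; each goes to the latest open slot no later than its deadline.
Profit order: F=63 A=62 G=43 D=36 C=26 E=21 H=19 B=16
Assign: F→slot 3, A→slot 1, G→slot 6, D→slot 5, C→slot 4, E→slot 2, H skipped, B skipped.
Slots: [1:A] [2:E] [3:F] [4:C] [5:D] [6:G]
Profit = 62 + 21 + 63 + 26 + 36 + 43 = 251

251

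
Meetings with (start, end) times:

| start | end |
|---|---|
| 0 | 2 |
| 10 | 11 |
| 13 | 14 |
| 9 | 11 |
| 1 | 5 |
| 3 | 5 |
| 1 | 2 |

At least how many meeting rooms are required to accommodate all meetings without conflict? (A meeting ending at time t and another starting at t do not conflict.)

3

Events (time:±→running): 0:+→1 1:+→2 1:+→3 … peak 3.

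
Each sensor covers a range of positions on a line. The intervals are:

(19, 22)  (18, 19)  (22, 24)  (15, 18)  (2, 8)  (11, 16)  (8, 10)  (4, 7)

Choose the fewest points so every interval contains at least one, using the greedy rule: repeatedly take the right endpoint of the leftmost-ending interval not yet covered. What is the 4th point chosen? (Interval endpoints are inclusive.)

19

By right end: [4,7]  [2,8]  [8,10]  [11,16]  [15,18]  [18,19]  [19,22]  [22,24]
[4,7] uncovered → point at 7; [8,10] uncovered → point at 10; [11,16] uncovered → point at 16; [18,19] uncovered → point at 19; [22,24] uncovered → point at 24.
Points: 7, 10, 16, 19, 24 (5 total).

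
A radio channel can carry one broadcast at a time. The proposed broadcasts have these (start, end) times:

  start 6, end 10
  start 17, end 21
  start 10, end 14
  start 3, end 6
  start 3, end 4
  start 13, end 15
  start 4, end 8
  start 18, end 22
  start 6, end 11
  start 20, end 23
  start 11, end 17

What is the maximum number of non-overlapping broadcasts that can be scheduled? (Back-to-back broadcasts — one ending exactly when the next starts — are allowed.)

4

Greedy by earliest finish: after sorting by end time, pick each interval compatible with the last pick.
Sorted by end: (3,4)  (3,6)  (4,8)  (6,10)  (6,11)  (10,14)  (13,15)  (11,17)  (17,21)  (18,22)  (20,23)
take (3,4); take (4,8); take (10,14); skip (11,17); take (17,21); skip (18,22).
Selected 4 broadcasts.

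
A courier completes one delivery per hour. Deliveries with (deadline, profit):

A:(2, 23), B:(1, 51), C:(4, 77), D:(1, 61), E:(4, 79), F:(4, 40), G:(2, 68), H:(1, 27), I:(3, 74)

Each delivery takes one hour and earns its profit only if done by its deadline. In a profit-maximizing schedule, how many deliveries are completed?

Sort by profit descending; place each in the latest free slot ≤ its deadline.
By profit: E(d4,79), C(d4,77), I(d3,74), G(d2,68), D(d1,61), B(d1,51), F(d4,40), H(d1,27), A(d2,23)
E→slot 4; C→slot 3; I→slot 2; G→slot 1; D skipped; B skipped; F skipped; H skipped; A skipped.
4 of 9 scheduled.

4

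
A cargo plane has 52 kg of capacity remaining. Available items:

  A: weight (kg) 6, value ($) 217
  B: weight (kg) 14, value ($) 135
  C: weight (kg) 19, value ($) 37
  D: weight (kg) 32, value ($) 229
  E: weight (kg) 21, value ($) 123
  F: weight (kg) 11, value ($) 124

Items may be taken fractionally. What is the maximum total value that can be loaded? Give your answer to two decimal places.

626.28

Sort by value per unit weight and fill in that order.
Ratios (sorted): A 36.17, F 11.27, B 9.64, D 7.16, E 5.86, C 1.95
take A (6 @ 217); take F (11 @ 124); take B (14 @ 135); take 21/32 of D → 150.28. Capacity used 52/52.
Total value = 626.28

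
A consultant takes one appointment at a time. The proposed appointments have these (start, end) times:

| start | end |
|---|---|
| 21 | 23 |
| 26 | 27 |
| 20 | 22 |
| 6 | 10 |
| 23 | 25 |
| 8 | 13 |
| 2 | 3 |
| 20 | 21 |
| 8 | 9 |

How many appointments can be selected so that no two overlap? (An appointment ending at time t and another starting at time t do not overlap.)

By end time: (2,3), (8,9), (6,10), (8,13), (20,21), (20,22), (21,23), (23,25), (26,27).
Pick (2,3); next start ≥ 3 → (8,9); next start ≥ 9 → (20,21); next start ≥ 21 → (21,23); next start ≥ 23 → (23,25); next start ≥ 25 → (26,27).
Selected 6 appointments.

6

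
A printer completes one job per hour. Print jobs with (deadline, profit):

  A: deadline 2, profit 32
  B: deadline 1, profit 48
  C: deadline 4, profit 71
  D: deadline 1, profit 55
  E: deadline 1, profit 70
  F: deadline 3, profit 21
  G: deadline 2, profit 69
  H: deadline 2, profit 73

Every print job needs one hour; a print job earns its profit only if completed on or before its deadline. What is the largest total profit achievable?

235

Take jobs in profit order; each goes to the latest open slot no later than its deadline.
Profit order: H=73 C=71 E=70 G=69 D=55 B=48 A=32 F=21
Assign: H→slot 2, C→slot 4, E→slot 1, G skipped, D skipped, B skipped, A skipped, F→slot 3.
Slots: [1:E] [2:H] [3:F] [4:C]
Profit = 70 + 73 + 21 + 71 = 235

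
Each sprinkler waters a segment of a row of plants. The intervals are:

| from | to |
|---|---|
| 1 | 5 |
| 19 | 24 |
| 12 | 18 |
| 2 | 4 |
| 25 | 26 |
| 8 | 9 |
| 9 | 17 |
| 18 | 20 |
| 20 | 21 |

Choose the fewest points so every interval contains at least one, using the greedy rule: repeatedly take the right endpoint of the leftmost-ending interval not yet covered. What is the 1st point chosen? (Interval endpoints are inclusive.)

4

Sort by right endpoint; whenever an interval is uncovered, place a point at its right end.
Sorted: [2,4] [1,5] [8,9] [9,17] [12,18] [18,20] [20,21] [19,24] [25,26]
{[2,4],[1,5]} hit by 4; {[8,9],[9,17]} hit by 9; {[12,18],[18,20]} hit by 18; {[20,21],[19,24]} hit by 21; {[25,26]} hit by 26.
Points: 4, 9, 18, 21, 26 (5 total).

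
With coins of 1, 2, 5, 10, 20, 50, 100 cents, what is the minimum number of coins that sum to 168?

6

168 − 1×100→68 − 1×50→18 − 1×10→8 − 1×5→3 − 1×2→1 − 1×1→0
Total coins = 1 + 1 + 1 + 1 + 1 + 1 = 6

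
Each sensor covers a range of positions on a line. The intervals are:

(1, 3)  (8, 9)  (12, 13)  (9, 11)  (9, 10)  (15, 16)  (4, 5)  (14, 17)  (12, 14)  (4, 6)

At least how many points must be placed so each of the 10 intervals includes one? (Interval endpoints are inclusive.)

5

Sort by right endpoint; whenever an interval is uncovered, place a point at its right end.
By right end: [1,3]  [4,5]  [4,6]  [8,9]  [9,10]  [9,11]  [12,13]  [12,14]  [15,16]  [14,17]
[1,3] uncovered → point at 3; [4,5] uncovered → point at 5; [8,9] uncovered → point at 9; [12,13] uncovered → point at 13; [15,16] uncovered → point at 16.
Points: 3, 5, 9, 13, 16 (5 total).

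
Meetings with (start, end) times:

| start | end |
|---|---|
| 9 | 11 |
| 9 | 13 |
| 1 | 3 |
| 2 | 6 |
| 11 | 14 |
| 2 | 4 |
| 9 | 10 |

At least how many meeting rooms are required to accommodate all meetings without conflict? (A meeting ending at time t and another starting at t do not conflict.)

3

Events (time:±→running): 1:+→1 2:+→2 2:+→3 … peak 3.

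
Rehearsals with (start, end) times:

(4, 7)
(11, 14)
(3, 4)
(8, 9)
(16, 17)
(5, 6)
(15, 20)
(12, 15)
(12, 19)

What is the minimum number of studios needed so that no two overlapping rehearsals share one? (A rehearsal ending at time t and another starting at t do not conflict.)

Count concurrent intervals with a sweep; the peak is the room count.
Events (time:±→running): 3:+→1 4:-→0 4:+→1 5:+→2 6:-→1 7:-→0 8:+→1 9:-→0 11:+→1 12:+→2 12:+→3 … peak 3.

3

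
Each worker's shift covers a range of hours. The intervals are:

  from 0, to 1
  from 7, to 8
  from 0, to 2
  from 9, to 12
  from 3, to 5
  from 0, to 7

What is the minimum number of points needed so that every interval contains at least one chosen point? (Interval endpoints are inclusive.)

Process intervals by earliest right end; each time one isn't hit yet, stab at its right endpoint.
By right end: [0,1]  [0,2]  [3,5]  [0,7]  [7,8]  [9,12]
[0,1] uncovered → point at 1; [3,5] uncovered → point at 5; [7,8] uncovered → point at 8; [9,12] uncovered → point at 12.
Points: 1, 5, 8, 12 (4 total).

4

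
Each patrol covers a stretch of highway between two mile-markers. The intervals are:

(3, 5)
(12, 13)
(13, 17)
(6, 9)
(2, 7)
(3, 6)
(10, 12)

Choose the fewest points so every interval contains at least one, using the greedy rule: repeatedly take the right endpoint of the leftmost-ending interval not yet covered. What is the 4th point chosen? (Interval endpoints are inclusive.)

Sorted: [3,5] [3,6] [2,7] [6,9] [10,12] [12,13] [13,17]
{[3,5],[3,6],[2,7]} hit by 5; {[6,9]} hit by 9; {[10,12],[12,13]} hit by 12; {[13,17]} hit by 17.
Points: 5, 9, 12, 17 (4 total).

17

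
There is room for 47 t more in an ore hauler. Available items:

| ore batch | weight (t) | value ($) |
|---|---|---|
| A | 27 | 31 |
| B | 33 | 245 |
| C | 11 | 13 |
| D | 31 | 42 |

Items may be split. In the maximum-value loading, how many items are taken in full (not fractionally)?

Order: B (245/33=7.42) > D (42/31=1.35) > C (13/11=1.18) > A (31/27=1.15)
Fill: take B (33 @ 245) → take 14/31 of D → 18.97; 47/47 used.
1 item(s) taken whole; one partial (take 14/31 of D).

1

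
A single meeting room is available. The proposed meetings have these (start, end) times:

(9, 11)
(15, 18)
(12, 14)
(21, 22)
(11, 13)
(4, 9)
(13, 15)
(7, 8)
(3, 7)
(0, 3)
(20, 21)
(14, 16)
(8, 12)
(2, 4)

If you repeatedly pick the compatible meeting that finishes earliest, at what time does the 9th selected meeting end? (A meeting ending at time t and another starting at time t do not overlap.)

Sorted by end: (0,3)  (2,4)  (3,7)  (7,8)  (4,9)  (9,11)  (8,12)  (11,13)  (12,14)  (13,15)  (14,16)  (15,18)  (20,21)  (21,22)
take (0,3); skip (2,4); take (3,7); take (7,8); take (9,11); take (11,13); take (13,15); take (15,18); take (20,21); take (21,22).
Selected: (0,3) (3,7) (7,8) (9,11) (11,13) (13,15) (15,18) (20,21) (21,22)

22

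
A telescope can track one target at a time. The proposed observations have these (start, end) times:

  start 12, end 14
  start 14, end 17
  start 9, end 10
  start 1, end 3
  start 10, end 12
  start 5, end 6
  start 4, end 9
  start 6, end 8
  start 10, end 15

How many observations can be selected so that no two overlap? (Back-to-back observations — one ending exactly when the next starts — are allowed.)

Greedy by earliest finish: after sorting by end time, pick each interval compatible with the last pick.
Sorted by end: (1,3)  (5,6)  (6,8)  (4,9)  (9,10)  (10,12)  (12,14)  (10,15)  (14,17)
take (1,3); take (5,6); take (6,8); skip (4,9); take (9,10); take (10,12); take (12,14); take (14,17).
Selected 7 observations.

7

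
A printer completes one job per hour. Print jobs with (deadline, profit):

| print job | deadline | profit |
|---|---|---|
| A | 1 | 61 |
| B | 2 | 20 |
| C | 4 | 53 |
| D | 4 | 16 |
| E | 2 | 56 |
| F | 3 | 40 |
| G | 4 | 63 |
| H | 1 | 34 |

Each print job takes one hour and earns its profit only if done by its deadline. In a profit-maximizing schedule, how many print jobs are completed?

Profit order: G=63 A=61 E=56 C=53 F=40 H=34 B=20 D=16
Assign: G→slot 4, A→slot 1, E→slot 2, C→slot 3, F skipped, H skipped, B skipped, D skipped.
Slots: [1:A] [2:E] [3:C] [4:G]
4 of 8 scheduled.

4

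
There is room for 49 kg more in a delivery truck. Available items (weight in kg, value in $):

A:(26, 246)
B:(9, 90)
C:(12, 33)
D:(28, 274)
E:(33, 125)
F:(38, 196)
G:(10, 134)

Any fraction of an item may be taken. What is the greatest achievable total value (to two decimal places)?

Sort by value per unit weight and fill in that order.
Ratios (sorted): G 13.40, B 10.00, D 9.79, A 9.46, F 5.16, E 3.79, C 2.75
take G (10 @ 134); take B (9 @ 90); take D (28 @ 274); take 2/26 of A → 18.92. Capacity used 49/49.
Total value = 516.92

516.92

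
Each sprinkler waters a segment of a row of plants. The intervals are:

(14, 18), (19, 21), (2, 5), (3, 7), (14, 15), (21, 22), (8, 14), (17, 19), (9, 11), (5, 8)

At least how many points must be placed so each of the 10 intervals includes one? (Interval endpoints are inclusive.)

5

Process intervals by earliest right end; each time one isn't hit yet, stab at its right endpoint.
By right end: [2,5]  [3,7]  [5,8]  [9,11]  [8,14]  [14,15]  [14,18]  [17,19]  [19,21]  [21,22]
[2,5] uncovered → point at 5; [9,11] uncovered → point at 11; [14,15] uncovered → point at 15; [17,19] uncovered → point at 19; [21,22] uncovered → point at 22.
Points: 5, 11, 15, 19, 22 (5 total).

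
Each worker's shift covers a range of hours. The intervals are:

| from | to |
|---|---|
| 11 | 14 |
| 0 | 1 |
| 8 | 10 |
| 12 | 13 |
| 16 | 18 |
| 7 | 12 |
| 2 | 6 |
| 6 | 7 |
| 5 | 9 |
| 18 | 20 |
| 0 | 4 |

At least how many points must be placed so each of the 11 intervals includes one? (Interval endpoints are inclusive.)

5

Process intervals by earliest right end; each time one isn't hit yet, stab at its right endpoint.
Sorted: [0,1] [0,4] [2,6] [6,7] [5,9] [8,10] [7,12] [12,13] [11,14] [16,18] [18,20]
{[0,1],[0,4]} hit by 1; {[2,6],[6,7],[5,9]} hit by 6; {[8,10],[7,12]} hit by 10; {[12,13],[11,14]} hit by 13; {[16,18],[18,20]} hit by 18.
Points: 1, 6, 10, 13, 18 (5 total).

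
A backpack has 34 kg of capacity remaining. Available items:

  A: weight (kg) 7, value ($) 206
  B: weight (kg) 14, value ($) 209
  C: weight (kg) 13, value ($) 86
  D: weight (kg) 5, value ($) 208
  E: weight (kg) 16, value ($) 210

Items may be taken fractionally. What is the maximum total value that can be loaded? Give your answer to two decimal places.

Sort by value per unit weight and fill in that order.
Order: D (208/5=41.60) > A (206/7=29.43) > B (209/14=14.93) > E (210/16=13.12) > C (86/13=6.62)
Fill: take D (5 @ 208) → take A (7 @ 206) → take B (14 @ 209) → take 8/16 of E → 105.00; 34/34 used.
Total value = 728.00

728.00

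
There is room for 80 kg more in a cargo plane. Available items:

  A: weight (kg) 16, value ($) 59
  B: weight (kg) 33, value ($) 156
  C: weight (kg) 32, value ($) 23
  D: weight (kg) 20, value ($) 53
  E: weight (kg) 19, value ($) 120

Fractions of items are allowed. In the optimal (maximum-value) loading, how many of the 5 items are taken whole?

Ratios (sorted): E 6.32, B 4.73, A 3.69, D 2.65, C 0.72
take E (19 @ 120); take B (33 @ 156); take A (16 @ 59); take 12/20 of D → 31.80. Capacity used 80/80.
3 item(s) taken whole; one partial (take 12/20 of D).

3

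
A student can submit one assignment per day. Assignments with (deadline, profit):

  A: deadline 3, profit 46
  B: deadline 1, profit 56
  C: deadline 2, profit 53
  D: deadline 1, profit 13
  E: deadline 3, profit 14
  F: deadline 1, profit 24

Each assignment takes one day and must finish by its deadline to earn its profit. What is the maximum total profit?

155

Take jobs in profit order; each goes to the latest open slot no later than its deadline.
Profit order: B=56 C=53 A=46 F=24 E=14 D=13
Assign: B→slot 1, C→slot 2, A→slot 3, F skipped, E skipped, D skipped.
Slots: [1:B] [2:C] [3:A]
Profit = 56 + 53 + 46 = 155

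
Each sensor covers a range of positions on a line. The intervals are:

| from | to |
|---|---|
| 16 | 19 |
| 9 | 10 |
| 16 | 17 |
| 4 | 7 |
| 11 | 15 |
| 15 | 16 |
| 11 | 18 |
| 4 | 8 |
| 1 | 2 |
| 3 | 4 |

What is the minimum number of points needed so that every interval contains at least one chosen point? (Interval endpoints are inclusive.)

By right end: [1,2]  [3,4]  [4,7]  [4,8]  [9,10]  [11,15]  [15,16]  [16,17]  [11,18]  [16,19]
[1,2] uncovered → point at 2; [3,4] uncovered → point at 4; [9,10] uncovered → point at 10; [11,15] uncovered → point at 15; [16,17] uncovered → point at 17.
Points: 2, 4, 10, 15, 17 (5 total).

5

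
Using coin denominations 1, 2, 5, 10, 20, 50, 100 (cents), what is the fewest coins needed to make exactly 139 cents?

6

Greedy: take as many of the largest coin as possible, then repeat with the remainder.
139 = 1×100 + 1×20 + 1×10 + 1×5 + 2×2
Total coins = 1 + 1 + 1 + 1 + 2 = 6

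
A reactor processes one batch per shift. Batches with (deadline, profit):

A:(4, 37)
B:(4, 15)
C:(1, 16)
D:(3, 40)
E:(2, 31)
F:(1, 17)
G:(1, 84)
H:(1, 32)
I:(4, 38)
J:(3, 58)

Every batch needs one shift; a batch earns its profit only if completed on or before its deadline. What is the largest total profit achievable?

220

Sort by profit descending; place each in the latest free slot ≤ its deadline.
By profit: G(d1,84), J(d3,58), D(d3,40), I(d4,38), A(d4,37), H(d1,32), E(d2,31), F(d1,17), C(d1,16), B(d4,15)
G→slot 1; J→slot 3; D→slot 2; I→slot 4; A skipped; H skipped; E skipped; F skipped; C skipped; B skipped.
Profit = 84 + 40 + 58 + 38 = 220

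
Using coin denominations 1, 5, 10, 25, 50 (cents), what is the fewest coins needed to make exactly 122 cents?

Greedy: take as many of the largest coin as possible, then repeat with the remainder.
122 = 2×50 + 2×10 + 2×1
Total coins = 2 + 2 + 2 = 6

6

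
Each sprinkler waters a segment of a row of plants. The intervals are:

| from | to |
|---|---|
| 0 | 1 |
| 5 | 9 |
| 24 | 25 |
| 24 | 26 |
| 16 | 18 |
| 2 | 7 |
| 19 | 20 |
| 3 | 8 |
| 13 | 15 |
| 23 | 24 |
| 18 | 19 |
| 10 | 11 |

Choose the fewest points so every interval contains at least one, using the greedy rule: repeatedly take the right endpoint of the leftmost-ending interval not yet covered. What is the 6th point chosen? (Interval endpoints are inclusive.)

Sort by right endpoint; whenever an interval is uncovered, place a point at its right end.
Sorted: [0,1] [2,7] [3,8] [5,9] [10,11] [13,15] [16,18] [18,19] [19,20] [23,24] [24,25] [24,26]
{[0,1]} hit by 1; {[2,7],[3,8],[5,9]} hit by 7; {[10,11]} hit by 11; {[13,15]} hit by 15; {[16,18],[18,19]} hit by 18; {[19,20]} hit by 20; {[23,24],[24,25],[24,26]} hit by 24.
Points: 1, 7, 11, 15, 18, 20, 24 (7 total).

20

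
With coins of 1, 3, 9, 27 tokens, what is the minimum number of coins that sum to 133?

133 = 4×27 + 2×9 + 2×3 + 1×1
Total coins = 4 + 2 + 2 + 1 = 9

9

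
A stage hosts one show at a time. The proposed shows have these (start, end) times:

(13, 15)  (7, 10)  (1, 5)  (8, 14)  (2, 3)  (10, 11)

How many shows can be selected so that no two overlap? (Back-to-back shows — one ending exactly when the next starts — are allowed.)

4

Sort by end time and greedily take each interval whose start is ≥ the last chosen end.
By end time: (2,3), (1,5), (7,10), (10,11), (8,14), (13,15).
Pick (2,3); next start ≥ 3 → (7,10); next start ≥ 10 → (10,11); next start ≥ 11 → (13,15).
Selected 4 shows.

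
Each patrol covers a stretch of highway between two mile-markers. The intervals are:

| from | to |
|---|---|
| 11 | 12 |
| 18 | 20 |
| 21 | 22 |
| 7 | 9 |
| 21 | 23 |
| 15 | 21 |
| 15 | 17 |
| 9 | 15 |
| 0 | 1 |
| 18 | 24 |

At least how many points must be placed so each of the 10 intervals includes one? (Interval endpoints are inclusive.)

6

Process intervals by earliest right end; each time one isn't hit yet, stab at its right endpoint.
Sorted: [0,1] [7,9] [11,12] [9,15] [15,17] [18,20] [15,21] [21,22] [21,23] [18,24]
{[0,1]} hit by 1; {[7,9]} hit by 9; {[11,12],[9,15]} hit by 12; {[15,17]} hit by 17; {[18,20],[15,21]} hit by 20; {[21,22],[21,23],[18,24]} hit by 22.
Points: 1, 9, 12, 17, 20, 22 (6 total).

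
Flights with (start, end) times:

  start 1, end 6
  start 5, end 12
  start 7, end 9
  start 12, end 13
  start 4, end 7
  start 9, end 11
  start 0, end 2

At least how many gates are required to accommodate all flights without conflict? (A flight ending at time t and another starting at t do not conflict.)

3

starts: [0, 1, 4, 5, 7, 9, 12]
ends:   [2, 6, 7, 9, 11, 12, 13]
s0→1 s1→2 e2→1 s4→2 s5→3  — peak 3.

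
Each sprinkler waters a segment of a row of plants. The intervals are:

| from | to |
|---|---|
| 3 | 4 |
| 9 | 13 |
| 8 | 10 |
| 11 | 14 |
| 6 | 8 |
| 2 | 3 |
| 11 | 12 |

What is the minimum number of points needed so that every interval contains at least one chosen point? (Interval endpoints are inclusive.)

Process intervals by earliest right end; each time one isn't hit yet, stab at its right endpoint.
Sorted: [2,3] [3,4] [6,8] [8,10] [11,12] [9,13] [11,14]
{[2,3],[3,4]} hit by 3; {[6,8],[8,10]} hit by 8; {[11,12],[9,13],[11,14]} hit by 12.
Points: 3, 8, 12 (3 total).

3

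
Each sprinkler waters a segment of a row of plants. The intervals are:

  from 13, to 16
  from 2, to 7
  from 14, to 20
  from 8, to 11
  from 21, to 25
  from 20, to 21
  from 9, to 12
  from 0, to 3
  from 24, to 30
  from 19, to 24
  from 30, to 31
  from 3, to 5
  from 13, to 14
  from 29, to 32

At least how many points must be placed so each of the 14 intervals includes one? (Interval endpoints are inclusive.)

5

Process intervals by earliest right end; each time one isn't hit yet, stab at its right endpoint.
Sorted: [0,3] [3,5] [2,7] [8,11] [9,12] [13,14] [13,16] [14,20] [20,21] [19,24] [21,25] [24,30] [30,31] [29,32]
{[0,3],[3,5],[2,7]} hit by 3; {[8,11],[9,12]} hit by 11; {[13,14],[13,16],[14,20]} hit by 14; {[20,21],[19,24],[21,25]} hit by 21; {[24,30],[30,31],[29,32]} hit by 30.
Points: 3, 11, 14, 21, 30 (5 total).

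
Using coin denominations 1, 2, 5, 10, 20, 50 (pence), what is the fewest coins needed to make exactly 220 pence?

5

Use the largest denomination that fits, subtract, and repeat.
220 − 4×50→20 − 1×20→0
Total coins = 4 + 1 = 5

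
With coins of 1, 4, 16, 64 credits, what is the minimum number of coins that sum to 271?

271 − 4×64→15 − 3×4→3 − 3×1→0
Total coins = 4 + 3 + 3 = 10

10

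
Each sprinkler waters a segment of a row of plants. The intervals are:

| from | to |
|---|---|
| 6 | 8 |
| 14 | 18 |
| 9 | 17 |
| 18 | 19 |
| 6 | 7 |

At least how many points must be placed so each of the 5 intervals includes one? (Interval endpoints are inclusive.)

Sorted: [6,7] [6,8] [9,17] [14,18] [18,19]
{[6,7],[6,8]} hit by 7; {[9,17],[14,18]} hit by 17; {[18,19]} hit by 19.
Points: 7, 17, 19 (3 total).

3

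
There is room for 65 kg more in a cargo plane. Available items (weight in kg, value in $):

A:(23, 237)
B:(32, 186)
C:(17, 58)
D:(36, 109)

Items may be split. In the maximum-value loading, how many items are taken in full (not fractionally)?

2

Greedy by value/weight ratio, highest first.
Ratios (sorted): A 10.30, B 5.81, C 3.41, D 3.03
take A (23 @ 237); take B (32 @ 186); take 10/17 of C → 34.12. Capacity used 65/65.
2 item(s) taken whole; one partial (take 10/17 of C).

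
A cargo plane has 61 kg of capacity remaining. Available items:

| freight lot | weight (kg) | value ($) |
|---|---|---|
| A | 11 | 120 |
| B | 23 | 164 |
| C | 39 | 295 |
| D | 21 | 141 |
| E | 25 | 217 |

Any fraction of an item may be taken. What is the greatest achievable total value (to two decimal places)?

526.10

Order: A (120/11=10.91) > E (217/25=8.68) > C (295/39=7.56) > B (164/23=7.13) > D (141/21=6.71)
Fill: take A (11 @ 120) → take E (25 @ 217) → take 25/39 of C → 189.10; 61/61 used.
Total value = 526.10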